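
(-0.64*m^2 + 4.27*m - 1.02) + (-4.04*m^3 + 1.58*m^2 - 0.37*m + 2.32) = -4.04*m^3 + 0.94*m^2 + 3.9*m + 1.3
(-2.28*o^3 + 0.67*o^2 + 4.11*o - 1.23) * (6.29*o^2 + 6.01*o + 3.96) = -14.3412*o^5 - 9.4885*o^4 + 20.8498*o^3 + 19.6176*o^2 + 8.8833*o - 4.8708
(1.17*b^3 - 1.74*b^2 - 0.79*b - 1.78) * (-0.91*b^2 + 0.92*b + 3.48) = -1.0647*b^5 + 2.6598*b^4 + 3.1897*b^3 - 5.1622*b^2 - 4.3868*b - 6.1944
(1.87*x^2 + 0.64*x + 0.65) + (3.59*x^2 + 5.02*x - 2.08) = 5.46*x^2 + 5.66*x - 1.43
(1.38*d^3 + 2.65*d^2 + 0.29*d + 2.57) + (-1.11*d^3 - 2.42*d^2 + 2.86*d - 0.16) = 0.27*d^3 + 0.23*d^2 + 3.15*d + 2.41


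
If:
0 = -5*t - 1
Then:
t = -1/5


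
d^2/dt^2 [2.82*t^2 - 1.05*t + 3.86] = 5.64000000000000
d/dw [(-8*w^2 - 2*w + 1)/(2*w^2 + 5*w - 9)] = (-36*w^2 + 140*w + 13)/(4*w^4 + 20*w^3 - 11*w^2 - 90*w + 81)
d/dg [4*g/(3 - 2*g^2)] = 4*(2*g^2 + 3)/(2*g^2 - 3)^2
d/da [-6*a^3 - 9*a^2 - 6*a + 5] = -18*a^2 - 18*a - 6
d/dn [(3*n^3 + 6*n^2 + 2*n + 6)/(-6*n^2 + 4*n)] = 3*(-3*n^4 + 4*n^3 + 6*n^2 + 12*n - 4)/(2*n^2*(9*n^2 - 12*n + 4))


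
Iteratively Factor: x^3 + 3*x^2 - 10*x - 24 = (x - 3)*(x^2 + 6*x + 8) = (x - 3)*(x + 2)*(x + 4)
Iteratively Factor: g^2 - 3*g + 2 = (g - 1)*(g - 2)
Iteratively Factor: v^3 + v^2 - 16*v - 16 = (v + 1)*(v^2 - 16) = (v + 1)*(v + 4)*(v - 4)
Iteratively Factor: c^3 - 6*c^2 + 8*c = (c - 2)*(c^2 - 4*c) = c*(c - 2)*(c - 4)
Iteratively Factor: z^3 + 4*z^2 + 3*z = (z + 3)*(z^2 + z) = z*(z + 3)*(z + 1)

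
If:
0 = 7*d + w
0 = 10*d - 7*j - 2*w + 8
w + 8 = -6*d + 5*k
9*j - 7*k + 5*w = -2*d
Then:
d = -16/13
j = -40/13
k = 24/13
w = 112/13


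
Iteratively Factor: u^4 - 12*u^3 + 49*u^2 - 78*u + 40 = (u - 4)*(u^3 - 8*u^2 + 17*u - 10) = (u - 4)*(u - 1)*(u^2 - 7*u + 10) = (u - 4)*(u - 2)*(u - 1)*(u - 5)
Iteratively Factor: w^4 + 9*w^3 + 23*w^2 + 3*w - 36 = (w + 3)*(w^3 + 6*w^2 + 5*w - 12) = (w - 1)*(w + 3)*(w^2 + 7*w + 12) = (w - 1)*(w + 3)*(w + 4)*(w + 3)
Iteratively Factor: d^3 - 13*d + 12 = (d - 1)*(d^2 + d - 12) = (d - 1)*(d + 4)*(d - 3)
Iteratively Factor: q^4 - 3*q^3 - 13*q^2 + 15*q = (q - 1)*(q^3 - 2*q^2 - 15*q) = (q - 5)*(q - 1)*(q^2 + 3*q) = (q - 5)*(q - 1)*(q + 3)*(q)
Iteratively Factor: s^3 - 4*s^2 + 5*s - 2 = (s - 1)*(s^2 - 3*s + 2) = (s - 1)^2*(s - 2)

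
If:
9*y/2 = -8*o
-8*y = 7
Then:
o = 63/128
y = -7/8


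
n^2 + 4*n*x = n*(n + 4*x)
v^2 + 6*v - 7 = (v - 1)*(v + 7)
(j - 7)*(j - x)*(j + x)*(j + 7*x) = j^4 + 7*j^3*x - 7*j^3 - j^2*x^2 - 49*j^2*x - 7*j*x^3 + 7*j*x^2 + 49*x^3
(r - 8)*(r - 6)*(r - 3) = r^3 - 17*r^2 + 90*r - 144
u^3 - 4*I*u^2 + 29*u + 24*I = (u - 8*I)*(u + I)*(u + 3*I)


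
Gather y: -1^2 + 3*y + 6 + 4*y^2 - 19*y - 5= 4*y^2 - 16*y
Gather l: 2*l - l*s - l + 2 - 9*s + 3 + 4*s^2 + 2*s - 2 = l*(1 - s) + 4*s^2 - 7*s + 3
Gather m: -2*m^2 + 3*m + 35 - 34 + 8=-2*m^2 + 3*m + 9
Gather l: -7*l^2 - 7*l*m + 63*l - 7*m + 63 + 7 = -7*l^2 + l*(63 - 7*m) - 7*m + 70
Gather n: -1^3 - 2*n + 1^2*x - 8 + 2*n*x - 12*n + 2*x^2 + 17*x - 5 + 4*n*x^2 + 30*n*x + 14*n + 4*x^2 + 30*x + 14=n*(4*x^2 + 32*x) + 6*x^2 + 48*x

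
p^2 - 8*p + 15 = (p - 5)*(p - 3)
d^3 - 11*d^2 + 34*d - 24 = (d - 6)*(d - 4)*(d - 1)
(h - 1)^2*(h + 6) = h^3 + 4*h^2 - 11*h + 6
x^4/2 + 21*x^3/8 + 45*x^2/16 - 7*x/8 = x*(x/2 + 1)*(x - 1/4)*(x + 7/2)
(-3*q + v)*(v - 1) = -3*q*v + 3*q + v^2 - v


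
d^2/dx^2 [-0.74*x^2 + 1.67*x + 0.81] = -1.48000000000000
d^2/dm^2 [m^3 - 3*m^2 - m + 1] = 6*m - 6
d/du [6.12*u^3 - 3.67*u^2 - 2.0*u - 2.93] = 18.36*u^2 - 7.34*u - 2.0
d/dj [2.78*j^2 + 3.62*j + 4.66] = 5.56*j + 3.62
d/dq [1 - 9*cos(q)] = 9*sin(q)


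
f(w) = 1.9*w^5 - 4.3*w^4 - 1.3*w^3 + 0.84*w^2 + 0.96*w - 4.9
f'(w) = 9.5*w^4 - 17.2*w^3 - 3.9*w^2 + 1.68*w + 0.96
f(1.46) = -12.69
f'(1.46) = -15.26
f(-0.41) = -5.21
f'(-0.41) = 1.07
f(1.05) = -7.27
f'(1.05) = -9.94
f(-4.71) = -6375.24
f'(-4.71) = 6378.98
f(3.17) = 139.16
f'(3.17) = 378.50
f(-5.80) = -17065.44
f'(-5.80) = 13966.62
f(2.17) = -16.07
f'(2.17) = 21.14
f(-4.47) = -4983.73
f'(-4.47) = 5244.48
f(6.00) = 8951.90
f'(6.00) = 8467.44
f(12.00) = 381497.18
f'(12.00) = 166729.92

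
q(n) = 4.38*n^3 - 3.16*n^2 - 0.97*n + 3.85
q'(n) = 13.14*n^2 - 6.32*n - 0.97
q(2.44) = 46.30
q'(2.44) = 61.84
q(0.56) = 3.09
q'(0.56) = -0.39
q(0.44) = 3.18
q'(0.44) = -1.21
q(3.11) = 102.02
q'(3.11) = 106.47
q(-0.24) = 3.84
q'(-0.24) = 1.30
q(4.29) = 287.35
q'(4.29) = 213.75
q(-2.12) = -50.03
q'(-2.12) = 71.48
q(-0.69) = 1.58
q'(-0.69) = 9.65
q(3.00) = 90.76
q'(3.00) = 98.33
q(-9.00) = -3436.40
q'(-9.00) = 1120.25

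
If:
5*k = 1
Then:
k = 1/5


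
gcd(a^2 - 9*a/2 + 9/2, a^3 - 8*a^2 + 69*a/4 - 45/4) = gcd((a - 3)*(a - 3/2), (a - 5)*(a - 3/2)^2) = a - 3/2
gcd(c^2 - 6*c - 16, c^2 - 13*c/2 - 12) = c - 8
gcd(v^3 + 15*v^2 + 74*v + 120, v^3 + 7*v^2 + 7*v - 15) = v + 5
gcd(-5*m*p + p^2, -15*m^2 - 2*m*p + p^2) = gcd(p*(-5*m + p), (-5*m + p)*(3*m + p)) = -5*m + p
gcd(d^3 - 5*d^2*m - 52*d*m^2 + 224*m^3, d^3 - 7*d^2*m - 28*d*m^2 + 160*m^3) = d^2 - 12*d*m + 32*m^2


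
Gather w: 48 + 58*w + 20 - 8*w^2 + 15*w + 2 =-8*w^2 + 73*w + 70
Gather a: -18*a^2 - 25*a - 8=-18*a^2 - 25*a - 8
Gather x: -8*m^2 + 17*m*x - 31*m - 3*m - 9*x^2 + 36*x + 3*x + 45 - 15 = -8*m^2 - 34*m - 9*x^2 + x*(17*m + 39) + 30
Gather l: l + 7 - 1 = l + 6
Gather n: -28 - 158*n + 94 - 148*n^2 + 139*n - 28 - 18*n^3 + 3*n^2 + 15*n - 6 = -18*n^3 - 145*n^2 - 4*n + 32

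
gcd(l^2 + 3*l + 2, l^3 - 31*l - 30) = l + 1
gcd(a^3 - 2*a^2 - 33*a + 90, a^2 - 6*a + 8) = 1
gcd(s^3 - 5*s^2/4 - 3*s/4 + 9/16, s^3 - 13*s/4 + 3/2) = s^2 - 2*s + 3/4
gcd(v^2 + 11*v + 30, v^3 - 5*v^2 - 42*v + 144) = v + 6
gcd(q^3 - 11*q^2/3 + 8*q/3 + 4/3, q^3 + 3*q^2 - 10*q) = q - 2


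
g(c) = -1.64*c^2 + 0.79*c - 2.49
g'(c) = 0.79 - 3.28*c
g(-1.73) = -8.77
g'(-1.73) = 6.46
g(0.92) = -3.15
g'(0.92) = -2.23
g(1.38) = -4.52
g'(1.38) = -3.74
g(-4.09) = -33.16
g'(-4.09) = 14.21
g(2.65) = -11.91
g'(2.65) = -7.90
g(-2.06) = -11.08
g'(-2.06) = 7.55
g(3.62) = -21.12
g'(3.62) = -11.08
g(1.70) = -5.89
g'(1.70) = -4.79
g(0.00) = -2.49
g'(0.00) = 0.79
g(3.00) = -14.88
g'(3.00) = -9.05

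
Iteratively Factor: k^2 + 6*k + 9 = (k + 3)*(k + 3)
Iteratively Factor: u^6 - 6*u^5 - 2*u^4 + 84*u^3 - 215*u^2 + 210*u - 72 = (u - 3)*(u^5 - 3*u^4 - 11*u^3 + 51*u^2 - 62*u + 24) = (u - 3)*(u - 1)*(u^4 - 2*u^3 - 13*u^2 + 38*u - 24) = (u - 3)*(u - 1)^2*(u^3 - u^2 - 14*u + 24) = (u - 3)^2*(u - 1)^2*(u^2 + 2*u - 8) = (u - 3)^2*(u - 1)^2*(u + 4)*(u - 2)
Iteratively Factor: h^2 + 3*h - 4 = (h + 4)*(h - 1)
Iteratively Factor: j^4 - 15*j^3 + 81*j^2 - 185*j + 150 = (j - 2)*(j^3 - 13*j^2 + 55*j - 75) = (j - 3)*(j - 2)*(j^2 - 10*j + 25) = (j - 5)*(j - 3)*(j - 2)*(j - 5)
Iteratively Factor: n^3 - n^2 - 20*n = (n)*(n^2 - n - 20) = n*(n - 5)*(n + 4)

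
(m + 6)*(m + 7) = m^2 + 13*m + 42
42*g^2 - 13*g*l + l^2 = (-7*g + l)*(-6*g + l)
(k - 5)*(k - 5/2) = k^2 - 15*k/2 + 25/2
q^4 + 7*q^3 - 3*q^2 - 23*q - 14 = (q - 2)*(q + 1)^2*(q + 7)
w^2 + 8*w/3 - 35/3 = (w - 7/3)*(w + 5)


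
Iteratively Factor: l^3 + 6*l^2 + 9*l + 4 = (l + 1)*(l^2 + 5*l + 4) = (l + 1)*(l + 4)*(l + 1)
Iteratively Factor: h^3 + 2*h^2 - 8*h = (h)*(h^2 + 2*h - 8) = h*(h - 2)*(h + 4)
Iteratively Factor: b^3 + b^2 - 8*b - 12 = (b + 2)*(b^2 - b - 6) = (b + 2)^2*(b - 3)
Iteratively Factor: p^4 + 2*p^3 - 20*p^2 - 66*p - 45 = (p + 3)*(p^3 - p^2 - 17*p - 15) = (p + 1)*(p + 3)*(p^2 - 2*p - 15) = (p + 1)*(p + 3)^2*(p - 5)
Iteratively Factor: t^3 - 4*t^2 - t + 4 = (t - 1)*(t^2 - 3*t - 4) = (t - 4)*(t - 1)*(t + 1)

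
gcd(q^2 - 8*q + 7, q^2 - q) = q - 1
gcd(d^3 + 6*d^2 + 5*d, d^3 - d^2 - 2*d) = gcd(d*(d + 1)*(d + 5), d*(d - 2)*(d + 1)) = d^2 + d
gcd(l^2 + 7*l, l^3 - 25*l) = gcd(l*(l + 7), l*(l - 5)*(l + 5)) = l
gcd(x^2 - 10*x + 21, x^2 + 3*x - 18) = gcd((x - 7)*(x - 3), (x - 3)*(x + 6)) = x - 3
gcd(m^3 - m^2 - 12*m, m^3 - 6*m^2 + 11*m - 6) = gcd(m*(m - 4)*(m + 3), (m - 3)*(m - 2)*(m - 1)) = 1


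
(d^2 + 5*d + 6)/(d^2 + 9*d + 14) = (d + 3)/(d + 7)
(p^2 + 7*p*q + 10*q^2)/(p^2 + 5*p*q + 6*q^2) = (p + 5*q)/(p + 3*q)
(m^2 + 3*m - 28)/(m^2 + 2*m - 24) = (m + 7)/(m + 6)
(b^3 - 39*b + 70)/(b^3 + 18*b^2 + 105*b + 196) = (b^2 - 7*b + 10)/(b^2 + 11*b + 28)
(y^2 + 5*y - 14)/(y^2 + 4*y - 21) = (y - 2)/(y - 3)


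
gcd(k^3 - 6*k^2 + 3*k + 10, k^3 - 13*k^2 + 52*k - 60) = k^2 - 7*k + 10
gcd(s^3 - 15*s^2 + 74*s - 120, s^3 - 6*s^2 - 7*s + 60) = s^2 - 9*s + 20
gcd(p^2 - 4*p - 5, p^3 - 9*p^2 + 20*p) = p - 5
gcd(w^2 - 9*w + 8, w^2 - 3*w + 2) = w - 1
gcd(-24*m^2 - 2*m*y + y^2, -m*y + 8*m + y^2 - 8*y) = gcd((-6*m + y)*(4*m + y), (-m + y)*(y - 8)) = 1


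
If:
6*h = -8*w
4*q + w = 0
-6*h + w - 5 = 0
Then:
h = -20/27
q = -5/36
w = 5/9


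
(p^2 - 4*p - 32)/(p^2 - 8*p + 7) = (p^2 - 4*p - 32)/(p^2 - 8*p + 7)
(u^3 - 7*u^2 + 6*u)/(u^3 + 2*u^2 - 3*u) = (u - 6)/(u + 3)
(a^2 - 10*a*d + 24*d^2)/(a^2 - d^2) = (a^2 - 10*a*d + 24*d^2)/(a^2 - d^2)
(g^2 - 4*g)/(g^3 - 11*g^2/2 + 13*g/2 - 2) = 2*g/(2*g^2 - 3*g + 1)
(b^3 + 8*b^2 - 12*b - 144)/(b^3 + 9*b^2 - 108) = (b - 4)/(b - 3)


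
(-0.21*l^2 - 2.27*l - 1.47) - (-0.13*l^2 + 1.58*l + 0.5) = -0.08*l^2 - 3.85*l - 1.97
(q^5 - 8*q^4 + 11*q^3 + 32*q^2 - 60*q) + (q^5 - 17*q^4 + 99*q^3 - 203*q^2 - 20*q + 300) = 2*q^5 - 25*q^4 + 110*q^3 - 171*q^2 - 80*q + 300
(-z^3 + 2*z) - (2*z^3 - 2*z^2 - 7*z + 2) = -3*z^3 + 2*z^2 + 9*z - 2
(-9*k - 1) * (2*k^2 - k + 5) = -18*k^3 + 7*k^2 - 44*k - 5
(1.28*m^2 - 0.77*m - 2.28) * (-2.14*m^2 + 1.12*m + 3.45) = -2.7392*m^4 + 3.0814*m^3 + 8.4328*m^2 - 5.2101*m - 7.866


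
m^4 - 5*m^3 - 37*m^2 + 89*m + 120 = (m - 8)*(m - 3)*(m + 1)*(m + 5)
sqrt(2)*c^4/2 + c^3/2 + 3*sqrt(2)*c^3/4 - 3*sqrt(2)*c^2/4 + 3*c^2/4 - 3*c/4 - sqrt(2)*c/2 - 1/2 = (c - 1)*(c + 1/2)*(c + 2)*(sqrt(2)*c/2 + 1/2)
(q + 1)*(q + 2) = q^2 + 3*q + 2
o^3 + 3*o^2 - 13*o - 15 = (o - 3)*(o + 1)*(o + 5)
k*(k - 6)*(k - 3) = k^3 - 9*k^2 + 18*k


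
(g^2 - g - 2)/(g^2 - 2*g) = (g + 1)/g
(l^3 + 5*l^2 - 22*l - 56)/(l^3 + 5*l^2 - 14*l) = (l^2 - 2*l - 8)/(l*(l - 2))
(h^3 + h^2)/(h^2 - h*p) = h*(h + 1)/(h - p)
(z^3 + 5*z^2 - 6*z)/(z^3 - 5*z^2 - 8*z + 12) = z*(z + 6)/(z^2 - 4*z - 12)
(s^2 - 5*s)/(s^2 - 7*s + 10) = s/(s - 2)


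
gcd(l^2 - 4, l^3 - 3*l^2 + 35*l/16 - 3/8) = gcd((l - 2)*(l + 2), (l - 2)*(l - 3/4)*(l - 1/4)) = l - 2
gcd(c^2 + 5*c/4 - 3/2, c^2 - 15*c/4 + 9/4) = c - 3/4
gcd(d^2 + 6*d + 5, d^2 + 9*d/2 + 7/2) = d + 1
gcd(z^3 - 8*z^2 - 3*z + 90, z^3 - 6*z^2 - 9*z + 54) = z^2 - 3*z - 18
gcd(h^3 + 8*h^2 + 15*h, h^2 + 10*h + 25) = h + 5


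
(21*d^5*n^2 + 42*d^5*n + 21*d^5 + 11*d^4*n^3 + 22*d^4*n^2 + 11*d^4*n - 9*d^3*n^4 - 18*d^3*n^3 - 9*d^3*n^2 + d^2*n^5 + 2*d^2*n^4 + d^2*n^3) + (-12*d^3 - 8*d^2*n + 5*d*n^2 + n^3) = 21*d^5*n^2 + 42*d^5*n + 21*d^5 + 11*d^4*n^3 + 22*d^4*n^2 + 11*d^4*n - 9*d^3*n^4 - 18*d^3*n^3 - 9*d^3*n^2 - 12*d^3 + d^2*n^5 + 2*d^2*n^4 + d^2*n^3 - 8*d^2*n + 5*d*n^2 + n^3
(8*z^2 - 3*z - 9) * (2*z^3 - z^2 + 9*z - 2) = 16*z^5 - 14*z^4 + 57*z^3 - 34*z^2 - 75*z + 18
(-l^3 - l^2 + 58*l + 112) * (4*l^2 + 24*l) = -4*l^5 - 28*l^4 + 208*l^3 + 1840*l^2 + 2688*l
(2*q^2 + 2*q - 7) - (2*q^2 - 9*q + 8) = 11*q - 15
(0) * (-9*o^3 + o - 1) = 0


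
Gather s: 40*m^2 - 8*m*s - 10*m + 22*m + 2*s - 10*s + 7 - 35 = 40*m^2 + 12*m + s*(-8*m - 8) - 28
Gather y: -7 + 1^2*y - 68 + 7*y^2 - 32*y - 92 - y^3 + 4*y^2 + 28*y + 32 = -y^3 + 11*y^2 - 3*y - 135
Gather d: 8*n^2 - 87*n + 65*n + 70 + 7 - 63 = 8*n^2 - 22*n + 14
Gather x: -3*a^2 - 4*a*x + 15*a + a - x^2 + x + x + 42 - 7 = -3*a^2 + 16*a - x^2 + x*(2 - 4*a) + 35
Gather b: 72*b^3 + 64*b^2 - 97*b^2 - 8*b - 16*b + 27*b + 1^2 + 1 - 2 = 72*b^3 - 33*b^2 + 3*b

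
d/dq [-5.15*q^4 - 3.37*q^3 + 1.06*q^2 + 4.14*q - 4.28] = -20.6*q^3 - 10.11*q^2 + 2.12*q + 4.14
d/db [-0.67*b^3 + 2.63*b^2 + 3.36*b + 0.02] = -2.01*b^2 + 5.26*b + 3.36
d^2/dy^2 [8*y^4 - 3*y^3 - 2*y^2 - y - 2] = 96*y^2 - 18*y - 4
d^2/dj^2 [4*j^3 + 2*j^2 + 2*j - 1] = 24*j + 4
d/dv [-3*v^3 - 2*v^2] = v*(-9*v - 4)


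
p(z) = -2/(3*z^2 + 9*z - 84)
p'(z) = -2*(-6*z - 9)/(3*z^2 + 9*z - 84)^2 = 2*(2*z + 3)/(3*(z^2 + 3*z - 28)^2)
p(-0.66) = 0.02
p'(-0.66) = 0.00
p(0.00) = 0.02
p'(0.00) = 0.00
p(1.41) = 0.03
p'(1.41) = 0.01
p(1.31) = 0.03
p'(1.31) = 0.01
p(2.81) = 0.06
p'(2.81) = 0.04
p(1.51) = 0.03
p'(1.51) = 0.01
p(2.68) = 0.05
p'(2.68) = 0.03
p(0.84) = 0.03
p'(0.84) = 0.01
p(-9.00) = -0.03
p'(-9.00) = -0.01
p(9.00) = -0.00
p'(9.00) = 0.00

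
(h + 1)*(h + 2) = h^2 + 3*h + 2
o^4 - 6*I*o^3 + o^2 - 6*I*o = o*(o - 6*I)*(o - I)*(o + I)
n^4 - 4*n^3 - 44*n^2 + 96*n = n*(n - 8)*(n - 2)*(n + 6)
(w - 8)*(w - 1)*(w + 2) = w^3 - 7*w^2 - 10*w + 16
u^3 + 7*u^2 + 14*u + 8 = (u + 1)*(u + 2)*(u + 4)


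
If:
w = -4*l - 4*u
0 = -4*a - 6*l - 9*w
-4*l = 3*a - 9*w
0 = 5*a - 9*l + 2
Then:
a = -20/113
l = 14/113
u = -125/1017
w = -4/1017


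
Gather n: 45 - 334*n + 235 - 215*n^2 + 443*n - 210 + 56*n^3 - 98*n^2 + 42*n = 56*n^3 - 313*n^2 + 151*n + 70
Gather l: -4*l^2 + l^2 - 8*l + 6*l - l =-3*l^2 - 3*l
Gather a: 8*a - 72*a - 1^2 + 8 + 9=16 - 64*a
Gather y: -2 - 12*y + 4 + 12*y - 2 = 0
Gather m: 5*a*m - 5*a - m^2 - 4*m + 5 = -5*a - m^2 + m*(5*a - 4) + 5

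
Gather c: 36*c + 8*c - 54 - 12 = 44*c - 66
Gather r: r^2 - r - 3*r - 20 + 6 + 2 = r^2 - 4*r - 12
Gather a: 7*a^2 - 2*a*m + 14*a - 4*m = 7*a^2 + a*(14 - 2*m) - 4*m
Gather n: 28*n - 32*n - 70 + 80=10 - 4*n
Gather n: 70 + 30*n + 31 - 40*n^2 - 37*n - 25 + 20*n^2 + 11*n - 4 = -20*n^2 + 4*n + 72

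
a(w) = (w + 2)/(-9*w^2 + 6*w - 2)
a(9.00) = -0.02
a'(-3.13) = -0.00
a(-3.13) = 0.01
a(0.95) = -0.67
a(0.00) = -1.00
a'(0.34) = -0.72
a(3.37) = -0.06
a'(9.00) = 0.00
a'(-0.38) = -0.85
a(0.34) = -2.34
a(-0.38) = -0.29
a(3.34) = -0.06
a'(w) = (w + 2)*(18*w - 6)/(-9*w^2 + 6*w - 2)^2 + 1/(-9*w^2 + 6*w - 2)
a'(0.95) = 1.45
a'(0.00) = -3.50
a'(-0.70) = -0.31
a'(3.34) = 0.03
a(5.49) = -0.03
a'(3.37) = 0.03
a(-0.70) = -0.12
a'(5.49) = 0.01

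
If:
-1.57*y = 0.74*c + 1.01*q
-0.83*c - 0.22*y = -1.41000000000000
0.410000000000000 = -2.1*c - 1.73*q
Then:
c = 1.53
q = -2.10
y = 0.63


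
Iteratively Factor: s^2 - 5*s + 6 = (s - 3)*(s - 2)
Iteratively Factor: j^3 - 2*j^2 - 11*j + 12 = (j - 4)*(j^2 + 2*j - 3) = (j - 4)*(j - 1)*(j + 3)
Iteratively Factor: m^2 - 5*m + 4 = (m - 4)*(m - 1)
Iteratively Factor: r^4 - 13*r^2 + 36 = (r + 3)*(r^3 - 3*r^2 - 4*r + 12) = (r - 2)*(r + 3)*(r^2 - r - 6) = (r - 3)*(r - 2)*(r + 3)*(r + 2)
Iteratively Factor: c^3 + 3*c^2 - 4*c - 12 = (c + 2)*(c^2 + c - 6) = (c + 2)*(c + 3)*(c - 2)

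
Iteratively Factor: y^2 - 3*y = (y)*(y - 3)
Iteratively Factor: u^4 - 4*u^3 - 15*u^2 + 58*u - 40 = (u + 4)*(u^3 - 8*u^2 + 17*u - 10) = (u - 5)*(u + 4)*(u^2 - 3*u + 2) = (u - 5)*(u - 2)*(u + 4)*(u - 1)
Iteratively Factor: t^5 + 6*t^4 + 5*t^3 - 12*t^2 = (t + 4)*(t^4 + 2*t^3 - 3*t^2) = (t + 3)*(t + 4)*(t^3 - t^2) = (t - 1)*(t + 3)*(t + 4)*(t^2) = t*(t - 1)*(t + 3)*(t + 4)*(t)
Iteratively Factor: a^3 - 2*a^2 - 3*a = (a)*(a^2 - 2*a - 3) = a*(a - 3)*(a + 1)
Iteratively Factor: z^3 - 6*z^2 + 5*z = (z - 5)*(z^2 - z) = (z - 5)*(z - 1)*(z)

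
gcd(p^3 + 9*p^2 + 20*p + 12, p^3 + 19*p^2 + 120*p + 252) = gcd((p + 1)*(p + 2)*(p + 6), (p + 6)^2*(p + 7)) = p + 6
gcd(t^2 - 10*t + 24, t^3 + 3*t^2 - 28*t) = t - 4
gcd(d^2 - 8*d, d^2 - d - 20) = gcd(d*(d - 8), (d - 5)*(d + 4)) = 1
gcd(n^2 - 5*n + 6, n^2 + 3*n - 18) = n - 3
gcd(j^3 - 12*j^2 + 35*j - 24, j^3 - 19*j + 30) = j - 3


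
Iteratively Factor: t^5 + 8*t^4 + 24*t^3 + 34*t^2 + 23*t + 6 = (t + 1)*(t^4 + 7*t^3 + 17*t^2 + 17*t + 6) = (t + 1)*(t + 2)*(t^3 + 5*t^2 + 7*t + 3) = (t + 1)^2*(t + 2)*(t^2 + 4*t + 3) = (t + 1)^3*(t + 2)*(t + 3)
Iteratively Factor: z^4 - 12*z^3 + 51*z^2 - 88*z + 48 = (z - 1)*(z^3 - 11*z^2 + 40*z - 48) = (z - 3)*(z - 1)*(z^2 - 8*z + 16) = (z - 4)*(z - 3)*(z - 1)*(z - 4)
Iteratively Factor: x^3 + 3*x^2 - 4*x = (x)*(x^2 + 3*x - 4) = x*(x - 1)*(x + 4)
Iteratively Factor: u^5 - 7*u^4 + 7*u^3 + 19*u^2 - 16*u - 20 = (u - 2)*(u^4 - 5*u^3 - 3*u^2 + 13*u + 10) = (u - 5)*(u - 2)*(u^3 - 3*u - 2) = (u - 5)*(u - 2)*(u + 1)*(u^2 - u - 2) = (u - 5)*(u - 2)^2*(u + 1)*(u + 1)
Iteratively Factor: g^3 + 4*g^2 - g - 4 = (g + 1)*(g^2 + 3*g - 4) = (g + 1)*(g + 4)*(g - 1)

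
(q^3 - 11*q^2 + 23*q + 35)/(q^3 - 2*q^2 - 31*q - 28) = (q - 5)/(q + 4)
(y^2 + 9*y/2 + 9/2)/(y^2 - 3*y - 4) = (2*y^2 + 9*y + 9)/(2*(y^2 - 3*y - 4))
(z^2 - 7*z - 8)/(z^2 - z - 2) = (z - 8)/(z - 2)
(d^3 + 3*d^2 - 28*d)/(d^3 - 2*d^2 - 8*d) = (d + 7)/(d + 2)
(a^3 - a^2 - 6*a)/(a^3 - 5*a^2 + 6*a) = (a + 2)/(a - 2)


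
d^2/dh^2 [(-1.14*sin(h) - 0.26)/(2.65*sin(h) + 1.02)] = (5.32907051820075e-15*sin(h)^3 - 1.25557*sin(h)^2 + 0.483275999999997*sin(h) + 2.51114)/(18.609625*sin(h)^3 + 21.48885*sin(h)^2 + 8.27118*sin(h) + 1.061208)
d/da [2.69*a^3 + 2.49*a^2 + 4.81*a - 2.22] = 8.07*a^2 + 4.98*a + 4.81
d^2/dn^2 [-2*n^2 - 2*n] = -4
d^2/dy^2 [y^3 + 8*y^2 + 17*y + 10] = 6*y + 16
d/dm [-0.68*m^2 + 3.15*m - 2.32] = 3.15 - 1.36*m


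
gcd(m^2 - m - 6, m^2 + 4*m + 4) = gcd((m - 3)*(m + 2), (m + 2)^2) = m + 2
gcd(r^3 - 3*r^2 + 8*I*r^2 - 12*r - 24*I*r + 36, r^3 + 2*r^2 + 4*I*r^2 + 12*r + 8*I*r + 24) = r + 6*I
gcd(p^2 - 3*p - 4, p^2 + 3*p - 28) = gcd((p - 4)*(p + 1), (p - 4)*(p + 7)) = p - 4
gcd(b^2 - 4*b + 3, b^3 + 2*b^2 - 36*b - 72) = 1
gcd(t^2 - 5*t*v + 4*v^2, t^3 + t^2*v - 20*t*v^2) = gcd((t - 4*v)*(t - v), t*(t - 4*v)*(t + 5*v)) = t - 4*v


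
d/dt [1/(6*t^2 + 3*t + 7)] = 3*(-4*t - 1)/(6*t^2 + 3*t + 7)^2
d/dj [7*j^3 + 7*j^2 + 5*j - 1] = 21*j^2 + 14*j + 5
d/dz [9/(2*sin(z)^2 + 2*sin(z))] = -(18/tan(z) + 9*cos(z)/sin(z)^2)/(2*(sin(z) + 1)^2)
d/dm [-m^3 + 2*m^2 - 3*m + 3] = -3*m^2 + 4*m - 3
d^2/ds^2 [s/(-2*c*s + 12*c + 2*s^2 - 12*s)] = (-s*(c - 2*s + 6)^2 + (c - 3*s + 6)*(c*s - 6*c - s^2 + 6*s))/(c*s - 6*c - s^2 + 6*s)^3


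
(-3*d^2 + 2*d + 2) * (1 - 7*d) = 21*d^3 - 17*d^2 - 12*d + 2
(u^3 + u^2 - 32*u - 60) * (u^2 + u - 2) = u^5 + 2*u^4 - 33*u^3 - 94*u^2 + 4*u + 120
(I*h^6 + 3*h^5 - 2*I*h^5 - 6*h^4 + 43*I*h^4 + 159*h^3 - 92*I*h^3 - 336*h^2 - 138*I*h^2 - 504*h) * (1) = I*h^6 + 3*h^5 - 2*I*h^5 - 6*h^4 + 43*I*h^4 + 159*h^3 - 92*I*h^3 - 336*h^2 - 138*I*h^2 - 504*h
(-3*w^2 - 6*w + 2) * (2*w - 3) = -6*w^3 - 3*w^2 + 22*w - 6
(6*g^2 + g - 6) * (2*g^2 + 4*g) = 12*g^4 + 26*g^3 - 8*g^2 - 24*g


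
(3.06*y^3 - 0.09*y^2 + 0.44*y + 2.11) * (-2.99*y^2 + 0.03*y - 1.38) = -9.1494*y^5 + 0.3609*y^4 - 5.5411*y^3 - 6.1715*y^2 - 0.5439*y - 2.9118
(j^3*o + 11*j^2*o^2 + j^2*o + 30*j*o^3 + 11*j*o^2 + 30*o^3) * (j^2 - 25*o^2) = j^5*o + 11*j^4*o^2 + j^4*o + 5*j^3*o^3 + 11*j^3*o^2 - 275*j^2*o^4 + 5*j^2*o^3 - 750*j*o^5 - 275*j*o^4 - 750*o^5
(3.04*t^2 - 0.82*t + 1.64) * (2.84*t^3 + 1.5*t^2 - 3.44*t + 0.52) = 8.6336*t^5 + 2.2312*t^4 - 7.03*t^3 + 6.8616*t^2 - 6.068*t + 0.8528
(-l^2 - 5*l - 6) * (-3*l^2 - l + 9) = 3*l^4 + 16*l^3 + 14*l^2 - 39*l - 54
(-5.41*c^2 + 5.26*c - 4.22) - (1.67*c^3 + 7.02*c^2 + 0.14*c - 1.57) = -1.67*c^3 - 12.43*c^2 + 5.12*c - 2.65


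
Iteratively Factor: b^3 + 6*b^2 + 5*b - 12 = (b + 4)*(b^2 + 2*b - 3) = (b - 1)*(b + 4)*(b + 3)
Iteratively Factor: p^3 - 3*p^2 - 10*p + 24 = (p - 4)*(p^2 + p - 6) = (p - 4)*(p + 3)*(p - 2)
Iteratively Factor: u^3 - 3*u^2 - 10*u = (u - 5)*(u^2 + 2*u) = u*(u - 5)*(u + 2)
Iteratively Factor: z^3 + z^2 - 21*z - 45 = (z + 3)*(z^2 - 2*z - 15) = (z - 5)*(z + 3)*(z + 3)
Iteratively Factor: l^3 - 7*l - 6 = (l + 1)*(l^2 - l - 6) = (l - 3)*(l + 1)*(l + 2)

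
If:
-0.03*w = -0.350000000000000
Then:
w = 11.67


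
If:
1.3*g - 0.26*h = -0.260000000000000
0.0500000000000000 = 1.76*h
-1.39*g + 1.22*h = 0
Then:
No Solution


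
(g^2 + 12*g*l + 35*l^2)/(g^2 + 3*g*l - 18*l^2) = (g^2 + 12*g*l + 35*l^2)/(g^2 + 3*g*l - 18*l^2)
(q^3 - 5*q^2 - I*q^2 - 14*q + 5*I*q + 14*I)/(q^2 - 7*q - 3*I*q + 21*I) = (q^2 + q*(2 - I) - 2*I)/(q - 3*I)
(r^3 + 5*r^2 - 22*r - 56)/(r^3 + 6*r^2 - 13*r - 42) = (r - 4)/(r - 3)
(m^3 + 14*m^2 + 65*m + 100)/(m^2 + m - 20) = (m^2 + 9*m + 20)/(m - 4)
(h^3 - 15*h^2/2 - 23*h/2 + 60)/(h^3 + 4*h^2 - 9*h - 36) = (h^2 - 21*h/2 + 20)/(h^2 + h - 12)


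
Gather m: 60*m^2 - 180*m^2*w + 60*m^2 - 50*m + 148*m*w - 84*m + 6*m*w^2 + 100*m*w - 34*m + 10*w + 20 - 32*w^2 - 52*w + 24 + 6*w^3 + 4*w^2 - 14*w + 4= m^2*(120 - 180*w) + m*(6*w^2 + 248*w - 168) + 6*w^3 - 28*w^2 - 56*w + 48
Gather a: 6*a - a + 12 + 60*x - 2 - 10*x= 5*a + 50*x + 10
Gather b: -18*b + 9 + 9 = 18 - 18*b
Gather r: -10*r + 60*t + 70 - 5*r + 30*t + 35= -15*r + 90*t + 105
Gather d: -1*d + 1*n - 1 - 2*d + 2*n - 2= -3*d + 3*n - 3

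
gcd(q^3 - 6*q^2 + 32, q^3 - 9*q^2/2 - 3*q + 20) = q^2 - 2*q - 8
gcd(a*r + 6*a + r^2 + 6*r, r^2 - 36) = r + 6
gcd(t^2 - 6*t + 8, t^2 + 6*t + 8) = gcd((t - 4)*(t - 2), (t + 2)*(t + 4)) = 1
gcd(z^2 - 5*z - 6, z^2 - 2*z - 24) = z - 6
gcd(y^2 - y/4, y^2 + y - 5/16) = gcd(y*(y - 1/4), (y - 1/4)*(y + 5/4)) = y - 1/4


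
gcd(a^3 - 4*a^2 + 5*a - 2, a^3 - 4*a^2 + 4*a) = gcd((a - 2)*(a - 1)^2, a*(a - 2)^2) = a - 2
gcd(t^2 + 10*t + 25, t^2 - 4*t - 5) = 1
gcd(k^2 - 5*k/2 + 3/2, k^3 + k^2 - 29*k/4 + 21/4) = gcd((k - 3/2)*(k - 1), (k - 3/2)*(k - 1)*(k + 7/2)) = k^2 - 5*k/2 + 3/2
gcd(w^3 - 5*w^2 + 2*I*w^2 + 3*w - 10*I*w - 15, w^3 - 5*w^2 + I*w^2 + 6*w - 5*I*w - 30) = w^2 + w*(-5 + 3*I) - 15*I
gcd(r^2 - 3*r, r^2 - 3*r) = r^2 - 3*r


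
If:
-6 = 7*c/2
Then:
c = -12/7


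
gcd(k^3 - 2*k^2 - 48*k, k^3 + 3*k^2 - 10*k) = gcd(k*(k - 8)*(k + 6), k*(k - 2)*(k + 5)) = k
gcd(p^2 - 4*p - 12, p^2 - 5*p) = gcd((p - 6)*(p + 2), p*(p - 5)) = 1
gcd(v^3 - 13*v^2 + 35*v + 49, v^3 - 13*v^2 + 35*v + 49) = v^3 - 13*v^2 + 35*v + 49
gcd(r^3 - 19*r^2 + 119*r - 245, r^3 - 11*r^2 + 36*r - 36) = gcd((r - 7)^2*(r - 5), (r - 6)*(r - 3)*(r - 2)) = 1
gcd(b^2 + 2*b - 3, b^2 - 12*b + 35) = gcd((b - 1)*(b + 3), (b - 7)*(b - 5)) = 1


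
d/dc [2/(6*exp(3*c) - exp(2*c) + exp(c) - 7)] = (-36*exp(2*c) + 4*exp(c) - 2)*exp(c)/(6*exp(3*c) - exp(2*c) + exp(c) - 7)^2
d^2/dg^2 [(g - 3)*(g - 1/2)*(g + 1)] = 6*g - 5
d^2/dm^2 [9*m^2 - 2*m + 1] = 18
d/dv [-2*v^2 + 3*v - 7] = 3 - 4*v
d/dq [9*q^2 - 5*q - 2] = 18*q - 5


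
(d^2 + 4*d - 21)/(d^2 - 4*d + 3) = (d + 7)/(d - 1)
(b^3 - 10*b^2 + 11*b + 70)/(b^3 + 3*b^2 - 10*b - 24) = (b^2 - 12*b + 35)/(b^2 + b - 12)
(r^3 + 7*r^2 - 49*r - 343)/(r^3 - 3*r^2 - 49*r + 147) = (r + 7)/(r - 3)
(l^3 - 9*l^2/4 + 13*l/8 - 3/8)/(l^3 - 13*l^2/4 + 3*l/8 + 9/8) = (2*l^2 - 3*l + 1)/(2*l^2 - 5*l - 3)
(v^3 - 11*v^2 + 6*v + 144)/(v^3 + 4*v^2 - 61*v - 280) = (v^2 - 3*v - 18)/(v^2 + 12*v + 35)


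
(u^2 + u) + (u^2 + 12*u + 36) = 2*u^2 + 13*u + 36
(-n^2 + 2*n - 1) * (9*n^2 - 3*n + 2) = -9*n^4 + 21*n^3 - 17*n^2 + 7*n - 2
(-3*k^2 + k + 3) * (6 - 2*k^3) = 6*k^5 - 2*k^4 - 6*k^3 - 18*k^2 + 6*k + 18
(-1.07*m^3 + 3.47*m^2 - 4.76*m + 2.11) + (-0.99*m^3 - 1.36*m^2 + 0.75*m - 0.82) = -2.06*m^3 + 2.11*m^2 - 4.01*m + 1.29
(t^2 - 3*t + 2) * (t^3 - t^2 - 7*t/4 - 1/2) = t^5 - 4*t^4 + 13*t^3/4 + 11*t^2/4 - 2*t - 1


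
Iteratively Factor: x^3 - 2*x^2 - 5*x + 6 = (x - 3)*(x^2 + x - 2) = (x - 3)*(x - 1)*(x + 2)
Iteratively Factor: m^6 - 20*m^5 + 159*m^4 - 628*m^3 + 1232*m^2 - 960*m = (m - 4)*(m^5 - 16*m^4 + 95*m^3 - 248*m^2 + 240*m) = (m - 4)^2*(m^4 - 12*m^3 + 47*m^2 - 60*m) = m*(m - 4)^2*(m^3 - 12*m^2 + 47*m - 60) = m*(m - 4)^3*(m^2 - 8*m + 15) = m*(m - 4)^3*(m - 3)*(m - 5)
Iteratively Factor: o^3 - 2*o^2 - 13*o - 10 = (o + 2)*(o^2 - 4*o - 5) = (o - 5)*(o + 2)*(o + 1)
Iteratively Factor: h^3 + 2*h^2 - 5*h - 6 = (h + 1)*(h^2 + h - 6) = (h - 2)*(h + 1)*(h + 3)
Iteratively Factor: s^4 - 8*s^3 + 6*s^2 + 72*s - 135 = (s - 3)*(s^3 - 5*s^2 - 9*s + 45) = (s - 3)*(s + 3)*(s^2 - 8*s + 15) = (s - 5)*(s - 3)*(s + 3)*(s - 3)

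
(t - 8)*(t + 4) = t^2 - 4*t - 32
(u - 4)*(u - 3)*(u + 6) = u^3 - u^2 - 30*u + 72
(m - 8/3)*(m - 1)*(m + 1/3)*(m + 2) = m^4 - 4*m^3/3 - 47*m^2/9 + 34*m/9 + 16/9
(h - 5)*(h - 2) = h^2 - 7*h + 10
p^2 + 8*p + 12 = (p + 2)*(p + 6)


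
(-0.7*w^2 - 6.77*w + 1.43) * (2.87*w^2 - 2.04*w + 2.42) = -2.009*w^4 - 18.0019*w^3 + 16.2209*w^2 - 19.3006*w + 3.4606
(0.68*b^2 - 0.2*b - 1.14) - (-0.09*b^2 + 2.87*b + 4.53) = 0.77*b^2 - 3.07*b - 5.67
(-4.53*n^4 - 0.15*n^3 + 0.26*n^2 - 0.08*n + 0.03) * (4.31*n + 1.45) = -19.5243*n^5 - 7.215*n^4 + 0.9031*n^3 + 0.0322*n^2 + 0.0133*n + 0.0435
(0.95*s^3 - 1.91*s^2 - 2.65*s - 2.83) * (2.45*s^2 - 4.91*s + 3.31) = 2.3275*s^5 - 9.344*s^4 + 6.0301*s^3 - 0.244100000000001*s^2 + 5.1238*s - 9.3673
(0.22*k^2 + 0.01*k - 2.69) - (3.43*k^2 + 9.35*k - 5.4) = -3.21*k^2 - 9.34*k + 2.71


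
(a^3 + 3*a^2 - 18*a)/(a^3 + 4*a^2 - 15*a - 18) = a/(a + 1)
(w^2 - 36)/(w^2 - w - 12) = (36 - w^2)/(-w^2 + w + 12)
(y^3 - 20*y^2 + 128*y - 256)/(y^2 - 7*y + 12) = (y^2 - 16*y + 64)/(y - 3)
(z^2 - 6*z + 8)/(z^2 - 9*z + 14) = (z - 4)/(z - 7)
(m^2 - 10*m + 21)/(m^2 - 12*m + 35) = (m - 3)/(m - 5)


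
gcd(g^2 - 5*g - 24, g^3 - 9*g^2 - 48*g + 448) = g - 8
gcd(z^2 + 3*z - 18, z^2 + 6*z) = z + 6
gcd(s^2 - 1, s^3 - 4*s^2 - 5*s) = s + 1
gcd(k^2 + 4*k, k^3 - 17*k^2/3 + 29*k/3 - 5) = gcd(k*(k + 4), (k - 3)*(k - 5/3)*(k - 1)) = 1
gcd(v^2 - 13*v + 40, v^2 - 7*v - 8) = v - 8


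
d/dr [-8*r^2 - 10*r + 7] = -16*r - 10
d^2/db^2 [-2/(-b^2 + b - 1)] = 4*(-b^2 + b + (2*b - 1)^2 - 1)/(b^2 - b + 1)^3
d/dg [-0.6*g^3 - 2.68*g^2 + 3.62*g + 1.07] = -1.8*g^2 - 5.36*g + 3.62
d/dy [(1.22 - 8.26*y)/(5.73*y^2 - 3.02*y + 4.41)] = (47.3298*y^2 - 13.9812*y - 32.7422)/(32.8329*y^4 - 34.6092*y^3 + 59.659*y^2 - 26.6364*y + 19.4481)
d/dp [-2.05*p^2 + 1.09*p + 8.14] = 1.09 - 4.1*p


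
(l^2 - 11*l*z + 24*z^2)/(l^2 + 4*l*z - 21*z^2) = (l - 8*z)/(l + 7*z)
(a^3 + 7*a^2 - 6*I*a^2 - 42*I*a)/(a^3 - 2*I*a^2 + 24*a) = (a + 7)/(a + 4*I)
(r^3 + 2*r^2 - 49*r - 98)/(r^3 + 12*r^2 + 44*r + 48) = (r^2 - 49)/(r^2 + 10*r + 24)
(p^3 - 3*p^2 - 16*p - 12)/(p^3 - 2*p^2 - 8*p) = (p^2 - 5*p - 6)/(p*(p - 4))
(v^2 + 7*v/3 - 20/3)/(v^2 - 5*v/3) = (v + 4)/v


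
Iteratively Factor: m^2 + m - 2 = (m - 1)*(m + 2)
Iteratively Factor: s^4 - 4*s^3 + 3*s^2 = (s)*(s^3 - 4*s^2 + 3*s) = s*(s - 3)*(s^2 - s) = s^2*(s - 3)*(s - 1)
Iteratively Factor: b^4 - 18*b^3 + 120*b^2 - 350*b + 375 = (b - 5)*(b^3 - 13*b^2 + 55*b - 75) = (b - 5)^2*(b^2 - 8*b + 15) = (b - 5)^3*(b - 3)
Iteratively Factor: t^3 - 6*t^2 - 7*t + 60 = (t + 3)*(t^2 - 9*t + 20) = (t - 5)*(t + 3)*(t - 4)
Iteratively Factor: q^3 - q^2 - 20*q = (q - 5)*(q^2 + 4*q) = (q - 5)*(q + 4)*(q)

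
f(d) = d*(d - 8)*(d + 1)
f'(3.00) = -23.00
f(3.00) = -60.00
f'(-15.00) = 877.00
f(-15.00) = -4830.00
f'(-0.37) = -2.41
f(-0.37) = 1.95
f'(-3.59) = 80.92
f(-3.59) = -107.76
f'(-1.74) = 25.44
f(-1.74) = -12.54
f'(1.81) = -23.51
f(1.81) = -31.48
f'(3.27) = -21.70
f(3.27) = -66.04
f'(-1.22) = 13.55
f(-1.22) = -2.47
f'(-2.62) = 49.27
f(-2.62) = -45.08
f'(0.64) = -15.73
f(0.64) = -7.73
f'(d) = d*(d - 8) + d*(d + 1) + (d - 8)*(d + 1)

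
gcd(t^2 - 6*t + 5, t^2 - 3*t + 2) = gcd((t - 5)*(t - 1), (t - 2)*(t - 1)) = t - 1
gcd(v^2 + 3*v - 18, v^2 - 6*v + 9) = v - 3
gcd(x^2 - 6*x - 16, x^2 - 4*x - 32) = x - 8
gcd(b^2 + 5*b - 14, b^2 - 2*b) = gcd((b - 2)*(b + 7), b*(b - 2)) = b - 2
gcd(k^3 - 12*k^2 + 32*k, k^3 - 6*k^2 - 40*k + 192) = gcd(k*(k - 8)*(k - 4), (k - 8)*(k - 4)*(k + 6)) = k^2 - 12*k + 32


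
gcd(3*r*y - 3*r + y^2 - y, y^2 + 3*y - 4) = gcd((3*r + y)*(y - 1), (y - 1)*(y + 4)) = y - 1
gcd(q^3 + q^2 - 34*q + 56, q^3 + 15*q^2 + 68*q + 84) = q + 7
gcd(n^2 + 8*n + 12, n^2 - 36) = n + 6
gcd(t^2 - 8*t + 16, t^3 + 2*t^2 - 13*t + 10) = 1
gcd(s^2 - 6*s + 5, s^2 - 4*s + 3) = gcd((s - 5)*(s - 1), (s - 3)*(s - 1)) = s - 1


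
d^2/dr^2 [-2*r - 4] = 0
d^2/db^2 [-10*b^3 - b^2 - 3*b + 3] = -60*b - 2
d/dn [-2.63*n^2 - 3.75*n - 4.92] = -5.26*n - 3.75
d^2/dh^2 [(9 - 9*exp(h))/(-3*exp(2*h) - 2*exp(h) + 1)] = (81*exp(4*h) - 378*exp(3*h) - 126*exp(h) - 9)*exp(h)/(27*exp(6*h) + 54*exp(5*h) + 9*exp(4*h) - 28*exp(3*h) - 3*exp(2*h) + 6*exp(h) - 1)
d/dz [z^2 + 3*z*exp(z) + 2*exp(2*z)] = 3*z*exp(z) + 2*z + 4*exp(2*z) + 3*exp(z)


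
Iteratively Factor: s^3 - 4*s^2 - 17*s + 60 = (s - 3)*(s^2 - s - 20) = (s - 5)*(s - 3)*(s + 4)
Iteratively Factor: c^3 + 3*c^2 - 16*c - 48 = (c + 4)*(c^2 - c - 12) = (c - 4)*(c + 4)*(c + 3)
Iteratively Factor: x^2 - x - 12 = (x + 3)*(x - 4)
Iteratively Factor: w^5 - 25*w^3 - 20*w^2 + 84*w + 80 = (w - 5)*(w^4 + 5*w^3 - 20*w - 16) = (w - 5)*(w + 2)*(w^3 + 3*w^2 - 6*w - 8) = (w - 5)*(w + 2)*(w + 4)*(w^2 - w - 2) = (w - 5)*(w + 1)*(w + 2)*(w + 4)*(w - 2)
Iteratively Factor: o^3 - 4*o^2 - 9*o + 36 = (o - 3)*(o^2 - o - 12) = (o - 4)*(o - 3)*(o + 3)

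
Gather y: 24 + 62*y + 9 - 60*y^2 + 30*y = -60*y^2 + 92*y + 33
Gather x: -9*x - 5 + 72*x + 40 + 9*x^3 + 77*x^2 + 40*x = 9*x^3 + 77*x^2 + 103*x + 35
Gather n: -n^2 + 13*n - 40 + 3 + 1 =-n^2 + 13*n - 36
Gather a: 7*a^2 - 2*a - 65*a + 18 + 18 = 7*a^2 - 67*a + 36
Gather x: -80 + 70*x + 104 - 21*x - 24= 49*x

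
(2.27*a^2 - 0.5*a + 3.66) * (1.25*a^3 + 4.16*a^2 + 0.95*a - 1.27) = 2.8375*a^5 + 8.8182*a^4 + 4.6515*a^3 + 11.8677*a^2 + 4.112*a - 4.6482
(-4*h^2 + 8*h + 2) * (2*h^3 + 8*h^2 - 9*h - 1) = -8*h^5 - 16*h^4 + 104*h^3 - 52*h^2 - 26*h - 2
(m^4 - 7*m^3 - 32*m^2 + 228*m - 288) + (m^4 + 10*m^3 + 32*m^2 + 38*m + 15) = 2*m^4 + 3*m^3 + 266*m - 273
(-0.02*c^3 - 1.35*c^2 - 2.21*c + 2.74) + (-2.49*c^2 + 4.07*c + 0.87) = -0.02*c^3 - 3.84*c^2 + 1.86*c + 3.61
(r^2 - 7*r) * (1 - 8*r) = -8*r^3 + 57*r^2 - 7*r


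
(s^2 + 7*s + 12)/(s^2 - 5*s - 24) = (s + 4)/(s - 8)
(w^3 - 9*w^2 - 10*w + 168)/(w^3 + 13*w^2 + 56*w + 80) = (w^2 - 13*w + 42)/(w^2 + 9*w + 20)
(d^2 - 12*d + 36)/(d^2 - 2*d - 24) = (d - 6)/(d + 4)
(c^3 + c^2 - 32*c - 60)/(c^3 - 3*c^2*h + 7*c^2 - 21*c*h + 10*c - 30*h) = (c - 6)/(c - 3*h)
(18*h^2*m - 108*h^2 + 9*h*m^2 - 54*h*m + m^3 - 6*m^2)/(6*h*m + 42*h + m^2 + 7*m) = (3*h*m - 18*h + m^2 - 6*m)/(m + 7)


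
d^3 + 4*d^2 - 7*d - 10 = (d - 2)*(d + 1)*(d + 5)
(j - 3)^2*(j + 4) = j^3 - 2*j^2 - 15*j + 36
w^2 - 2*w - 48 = (w - 8)*(w + 6)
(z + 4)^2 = z^2 + 8*z + 16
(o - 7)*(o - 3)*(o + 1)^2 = o^4 - 8*o^3 + 2*o^2 + 32*o + 21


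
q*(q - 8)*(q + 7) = q^3 - q^2 - 56*q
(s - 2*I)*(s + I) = s^2 - I*s + 2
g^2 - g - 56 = (g - 8)*(g + 7)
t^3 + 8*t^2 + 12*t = t*(t + 2)*(t + 6)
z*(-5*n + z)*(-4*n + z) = 20*n^2*z - 9*n*z^2 + z^3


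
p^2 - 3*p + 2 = (p - 2)*(p - 1)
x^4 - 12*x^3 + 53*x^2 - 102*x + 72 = (x - 4)*(x - 3)^2*(x - 2)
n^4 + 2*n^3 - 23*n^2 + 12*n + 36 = (n - 3)*(n - 2)*(n + 1)*(n + 6)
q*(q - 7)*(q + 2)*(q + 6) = q^4 + q^3 - 44*q^2 - 84*q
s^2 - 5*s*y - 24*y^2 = (s - 8*y)*(s + 3*y)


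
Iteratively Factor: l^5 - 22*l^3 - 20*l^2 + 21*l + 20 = (l + 1)*(l^4 - l^3 - 21*l^2 + l + 20) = (l - 5)*(l + 1)*(l^3 + 4*l^2 - l - 4) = (l - 5)*(l + 1)*(l + 4)*(l^2 - 1) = (l - 5)*(l - 1)*(l + 1)*(l + 4)*(l + 1)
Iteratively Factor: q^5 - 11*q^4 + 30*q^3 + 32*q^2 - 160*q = (q - 5)*(q^4 - 6*q^3 + 32*q) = (q - 5)*(q - 4)*(q^3 - 2*q^2 - 8*q) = (q - 5)*(q - 4)^2*(q^2 + 2*q) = q*(q - 5)*(q - 4)^2*(q + 2)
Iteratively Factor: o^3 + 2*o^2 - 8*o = (o + 4)*(o^2 - 2*o) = (o - 2)*(o + 4)*(o)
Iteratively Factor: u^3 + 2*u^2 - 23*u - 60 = (u + 3)*(u^2 - u - 20) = (u + 3)*(u + 4)*(u - 5)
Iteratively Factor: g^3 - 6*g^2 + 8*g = (g)*(g^2 - 6*g + 8) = g*(g - 2)*(g - 4)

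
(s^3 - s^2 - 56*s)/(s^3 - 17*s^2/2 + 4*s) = 2*(s + 7)/(2*s - 1)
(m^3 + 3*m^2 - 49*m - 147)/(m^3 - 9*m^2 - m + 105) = (m + 7)/(m - 5)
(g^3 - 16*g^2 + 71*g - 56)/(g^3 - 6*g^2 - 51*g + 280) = (g^2 - 8*g + 7)/(g^2 + 2*g - 35)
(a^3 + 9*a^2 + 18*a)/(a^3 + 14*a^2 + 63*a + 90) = a/(a + 5)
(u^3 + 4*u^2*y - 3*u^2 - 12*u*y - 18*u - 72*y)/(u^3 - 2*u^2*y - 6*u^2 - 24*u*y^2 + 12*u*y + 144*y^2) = (-u - 3)/(-u + 6*y)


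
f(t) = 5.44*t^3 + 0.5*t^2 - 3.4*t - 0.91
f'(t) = 16.32*t^2 + 1.0*t - 3.4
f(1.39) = 9.94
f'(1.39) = 29.52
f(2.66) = 95.97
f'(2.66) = 114.73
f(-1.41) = -10.37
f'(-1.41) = 27.64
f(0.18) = -1.47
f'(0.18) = -2.69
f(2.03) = 39.76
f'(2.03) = 65.88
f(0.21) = -1.55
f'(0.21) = -2.47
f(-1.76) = -23.03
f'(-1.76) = 45.39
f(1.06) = 2.53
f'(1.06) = 16.00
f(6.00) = 1171.73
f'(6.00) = 590.12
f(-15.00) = -18197.41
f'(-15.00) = 3653.60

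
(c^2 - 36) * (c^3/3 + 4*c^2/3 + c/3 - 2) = c^5/3 + 4*c^4/3 - 35*c^3/3 - 50*c^2 - 12*c + 72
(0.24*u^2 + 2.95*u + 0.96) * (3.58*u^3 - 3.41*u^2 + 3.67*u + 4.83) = 0.8592*u^5 + 9.7426*u^4 - 5.7419*u^3 + 8.7121*u^2 + 17.7717*u + 4.6368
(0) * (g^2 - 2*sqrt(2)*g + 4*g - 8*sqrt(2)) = 0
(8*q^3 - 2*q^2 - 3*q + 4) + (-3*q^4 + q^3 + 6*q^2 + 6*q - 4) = -3*q^4 + 9*q^3 + 4*q^2 + 3*q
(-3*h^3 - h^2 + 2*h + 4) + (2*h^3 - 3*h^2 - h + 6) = -h^3 - 4*h^2 + h + 10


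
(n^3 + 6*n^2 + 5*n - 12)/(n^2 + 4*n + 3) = (n^2 + 3*n - 4)/(n + 1)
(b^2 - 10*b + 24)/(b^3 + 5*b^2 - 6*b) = (b^2 - 10*b + 24)/(b*(b^2 + 5*b - 6))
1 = 1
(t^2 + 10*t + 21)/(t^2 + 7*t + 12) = (t + 7)/(t + 4)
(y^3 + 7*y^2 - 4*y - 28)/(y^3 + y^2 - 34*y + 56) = (y + 2)/(y - 4)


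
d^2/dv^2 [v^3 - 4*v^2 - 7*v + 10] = 6*v - 8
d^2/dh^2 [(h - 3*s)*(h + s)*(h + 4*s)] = 6*h + 4*s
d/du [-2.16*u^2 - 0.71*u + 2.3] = -4.32*u - 0.71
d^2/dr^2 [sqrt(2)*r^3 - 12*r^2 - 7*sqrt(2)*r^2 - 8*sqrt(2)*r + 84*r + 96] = 6*sqrt(2)*r - 24 - 14*sqrt(2)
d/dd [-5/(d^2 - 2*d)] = 10*(d - 1)/(d^2*(d - 2)^2)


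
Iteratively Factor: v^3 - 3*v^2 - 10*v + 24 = (v - 4)*(v^2 + v - 6) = (v - 4)*(v - 2)*(v + 3)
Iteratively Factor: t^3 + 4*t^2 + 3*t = (t + 3)*(t^2 + t) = t*(t + 3)*(t + 1)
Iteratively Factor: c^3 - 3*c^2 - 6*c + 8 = (c - 1)*(c^2 - 2*c - 8) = (c - 1)*(c + 2)*(c - 4)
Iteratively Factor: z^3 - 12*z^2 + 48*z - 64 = (z - 4)*(z^2 - 8*z + 16) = (z - 4)^2*(z - 4)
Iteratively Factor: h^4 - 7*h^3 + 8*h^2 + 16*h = (h + 1)*(h^3 - 8*h^2 + 16*h) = h*(h + 1)*(h^2 - 8*h + 16) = h*(h - 4)*(h + 1)*(h - 4)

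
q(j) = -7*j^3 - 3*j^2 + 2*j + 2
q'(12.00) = -3094.00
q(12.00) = -12502.00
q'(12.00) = -3094.00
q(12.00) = -12502.00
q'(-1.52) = -37.40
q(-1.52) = 16.61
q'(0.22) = -0.34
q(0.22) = 2.22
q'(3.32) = -249.39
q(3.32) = -280.59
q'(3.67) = -302.87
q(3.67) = -377.08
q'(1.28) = -40.09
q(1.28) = -15.04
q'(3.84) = -330.70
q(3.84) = -430.92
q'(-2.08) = -76.37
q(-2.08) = 47.85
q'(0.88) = -19.54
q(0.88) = -3.33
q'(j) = -21*j^2 - 6*j + 2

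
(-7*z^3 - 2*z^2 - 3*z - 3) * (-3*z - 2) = 21*z^4 + 20*z^3 + 13*z^2 + 15*z + 6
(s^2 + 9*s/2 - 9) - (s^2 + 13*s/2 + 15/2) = -2*s - 33/2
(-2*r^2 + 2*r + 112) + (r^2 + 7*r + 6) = -r^2 + 9*r + 118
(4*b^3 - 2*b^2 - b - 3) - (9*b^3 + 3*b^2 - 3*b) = -5*b^3 - 5*b^2 + 2*b - 3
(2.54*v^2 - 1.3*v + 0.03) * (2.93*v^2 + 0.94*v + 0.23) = 7.4422*v^4 - 1.4214*v^3 - 0.5499*v^2 - 0.2708*v + 0.0069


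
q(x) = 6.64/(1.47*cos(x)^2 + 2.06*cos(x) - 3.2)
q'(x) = 6.64*(2.94*sin(x)*cos(x) + 2.06*sin(x))/(1.47*cos(x)^2 + 2.06*cos(x) - 3.2)^2 = (19.5216*cos(x) + 13.6784)*sin(x)/(1.47*cos(x)^2 + 2.06*cos(x) - 3.2)^2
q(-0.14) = 23.61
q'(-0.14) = -58.24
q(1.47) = -2.23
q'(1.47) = 1.76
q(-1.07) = -3.55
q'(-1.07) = -5.77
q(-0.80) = -6.32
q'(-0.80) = -17.71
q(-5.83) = -41.57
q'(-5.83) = 535.88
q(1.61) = -2.03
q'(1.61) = 1.20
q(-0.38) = -345.90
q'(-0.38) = -32016.25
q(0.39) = -178.66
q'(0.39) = 8734.46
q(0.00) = 20.12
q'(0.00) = 0.00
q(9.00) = -1.72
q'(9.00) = -0.11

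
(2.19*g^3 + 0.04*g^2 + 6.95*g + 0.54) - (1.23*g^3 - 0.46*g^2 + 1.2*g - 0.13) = 0.96*g^3 + 0.5*g^2 + 5.75*g + 0.67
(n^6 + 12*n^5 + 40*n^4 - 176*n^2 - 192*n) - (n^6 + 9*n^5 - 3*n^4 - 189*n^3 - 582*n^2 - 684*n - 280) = 3*n^5 + 43*n^4 + 189*n^3 + 406*n^2 + 492*n + 280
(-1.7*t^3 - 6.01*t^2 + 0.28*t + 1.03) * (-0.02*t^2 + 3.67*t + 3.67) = 0.034*t^5 - 6.1188*t^4 - 28.3013*t^3 - 21.0497*t^2 + 4.8077*t + 3.7801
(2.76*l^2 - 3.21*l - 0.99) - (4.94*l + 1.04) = 2.76*l^2 - 8.15*l - 2.03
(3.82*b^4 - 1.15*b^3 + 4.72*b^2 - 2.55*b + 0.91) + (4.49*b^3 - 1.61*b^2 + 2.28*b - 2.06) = 3.82*b^4 + 3.34*b^3 + 3.11*b^2 - 0.27*b - 1.15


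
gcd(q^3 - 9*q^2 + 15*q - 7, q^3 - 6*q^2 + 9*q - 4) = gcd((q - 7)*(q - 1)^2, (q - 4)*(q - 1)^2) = q^2 - 2*q + 1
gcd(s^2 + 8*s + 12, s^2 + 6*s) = s + 6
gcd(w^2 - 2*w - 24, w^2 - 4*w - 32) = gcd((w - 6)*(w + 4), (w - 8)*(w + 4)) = w + 4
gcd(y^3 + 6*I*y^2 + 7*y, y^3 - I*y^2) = y^2 - I*y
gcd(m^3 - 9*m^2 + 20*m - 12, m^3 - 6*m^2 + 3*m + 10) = m - 2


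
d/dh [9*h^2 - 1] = 18*h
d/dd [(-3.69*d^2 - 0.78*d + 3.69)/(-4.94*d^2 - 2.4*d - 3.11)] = (5.0028*d^2 + 59.409*d + 11.2818)/(24.4036*d^4 + 23.712*d^3 + 36.4868*d^2 + 14.928*d + 9.6721)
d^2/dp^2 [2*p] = 0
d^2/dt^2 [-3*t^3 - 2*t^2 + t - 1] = -18*t - 4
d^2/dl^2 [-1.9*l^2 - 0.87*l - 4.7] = -3.80000000000000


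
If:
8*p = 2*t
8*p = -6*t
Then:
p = 0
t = 0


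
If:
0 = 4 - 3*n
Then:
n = 4/3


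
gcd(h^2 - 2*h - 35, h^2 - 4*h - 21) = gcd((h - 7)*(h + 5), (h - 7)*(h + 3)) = h - 7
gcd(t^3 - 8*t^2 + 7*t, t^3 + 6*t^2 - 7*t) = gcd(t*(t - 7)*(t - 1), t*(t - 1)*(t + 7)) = t^2 - t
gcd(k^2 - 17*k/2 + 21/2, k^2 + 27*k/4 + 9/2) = 1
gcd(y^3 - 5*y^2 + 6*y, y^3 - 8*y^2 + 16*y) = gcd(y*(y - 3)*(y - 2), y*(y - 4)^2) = y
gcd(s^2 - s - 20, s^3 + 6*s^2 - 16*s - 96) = s + 4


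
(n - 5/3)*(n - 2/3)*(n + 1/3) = n^3 - 2*n^2 + n/3 + 10/27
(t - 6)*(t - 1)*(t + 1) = t^3 - 6*t^2 - t + 6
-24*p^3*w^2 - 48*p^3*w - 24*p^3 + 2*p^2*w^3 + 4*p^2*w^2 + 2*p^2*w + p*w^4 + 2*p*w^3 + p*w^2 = (-4*p + w)*(6*p + w)*(w + 1)*(p*w + p)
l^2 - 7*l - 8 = (l - 8)*(l + 1)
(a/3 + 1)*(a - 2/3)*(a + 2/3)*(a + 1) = a^4/3 + 4*a^3/3 + 23*a^2/27 - 16*a/27 - 4/9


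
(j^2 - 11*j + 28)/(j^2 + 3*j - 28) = (j - 7)/(j + 7)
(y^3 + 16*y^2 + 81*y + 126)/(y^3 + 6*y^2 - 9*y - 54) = (y + 7)/(y - 3)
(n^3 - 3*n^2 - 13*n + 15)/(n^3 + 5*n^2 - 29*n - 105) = (n - 1)/(n + 7)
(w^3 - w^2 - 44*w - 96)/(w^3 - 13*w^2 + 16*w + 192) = (w + 4)/(w - 8)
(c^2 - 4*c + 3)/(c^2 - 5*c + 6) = (c - 1)/(c - 2)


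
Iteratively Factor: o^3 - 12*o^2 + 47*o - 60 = (o - 3)*(o^2 - 9*o + 20) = (o - 5)*(o - 3)*(o - 4)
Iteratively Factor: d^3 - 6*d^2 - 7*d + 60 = (d - 5)*(d^2 - d - 12) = (d - 5)*(d - 4)*(d + 3)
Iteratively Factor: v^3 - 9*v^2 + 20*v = (v - 4)*(v^2 - 5*v) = (v - 5)*(v - 4)*(v)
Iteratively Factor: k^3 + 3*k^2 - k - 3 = (k - 1)*(k^2 + 4*k + 3) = (k - 1)*(k + 3)*(k + 1)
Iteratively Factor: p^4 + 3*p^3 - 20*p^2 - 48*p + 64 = (p - 1)*(p^3 + 4*p^2 - 16*p - 64) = (p - 4)*(p - 1)*(p^2 + 8*p + 16) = (p - 4)*(p - 1)*(p + 4)*(p + 4)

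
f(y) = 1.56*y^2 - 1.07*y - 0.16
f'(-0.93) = -3.97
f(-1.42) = 4.50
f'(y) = 3.12*y - 1.07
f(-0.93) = 2.18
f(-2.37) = 11.14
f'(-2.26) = -8.12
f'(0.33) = -0.04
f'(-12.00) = -38.51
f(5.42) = 39.87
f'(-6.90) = -22.60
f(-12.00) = 237.32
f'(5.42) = 15.84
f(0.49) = -0.31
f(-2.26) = 10.23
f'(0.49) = 0.46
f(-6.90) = 81.49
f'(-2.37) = -8.46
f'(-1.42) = -5.50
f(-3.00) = 17.09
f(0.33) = -0.34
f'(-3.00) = -10.43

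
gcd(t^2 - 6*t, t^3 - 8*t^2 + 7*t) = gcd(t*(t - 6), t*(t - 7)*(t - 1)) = t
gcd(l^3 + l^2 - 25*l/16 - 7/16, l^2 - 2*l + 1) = l - 1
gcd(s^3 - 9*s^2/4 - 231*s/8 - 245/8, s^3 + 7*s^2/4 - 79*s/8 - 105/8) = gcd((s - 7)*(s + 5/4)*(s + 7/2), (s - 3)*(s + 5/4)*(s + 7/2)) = s^2 + 19*s/4 + 35/8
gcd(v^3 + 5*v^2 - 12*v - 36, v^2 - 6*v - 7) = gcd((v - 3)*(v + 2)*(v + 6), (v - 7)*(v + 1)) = 1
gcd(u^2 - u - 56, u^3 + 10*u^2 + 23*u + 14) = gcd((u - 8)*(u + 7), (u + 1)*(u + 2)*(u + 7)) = u + 7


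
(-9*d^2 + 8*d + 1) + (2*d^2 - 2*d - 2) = -7*d^2 + 6*d - 1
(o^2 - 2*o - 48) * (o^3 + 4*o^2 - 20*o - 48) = o^5 + 2*o^4 - 76*o^3 - 200*o^2 + 1056*o + 2304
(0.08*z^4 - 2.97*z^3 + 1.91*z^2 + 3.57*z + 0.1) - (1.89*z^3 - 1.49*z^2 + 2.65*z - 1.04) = 0.08*z^4 - 4.86*z^3 + 3.4*z^2 + 0.92*z + 1.14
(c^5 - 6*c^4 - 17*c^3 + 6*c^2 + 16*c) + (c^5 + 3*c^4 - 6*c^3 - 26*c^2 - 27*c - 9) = 2*c^5 - 3*c^4 - 23*c^3 - 20*c^2 - 11*c - 9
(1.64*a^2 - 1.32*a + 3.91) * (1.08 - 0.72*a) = -1.1808*a^3 + 2.7216*a^2 - 4.2408*a + 4.2228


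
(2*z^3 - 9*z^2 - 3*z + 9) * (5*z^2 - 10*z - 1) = 10*z^5 - 65*z^4 + 73*z^3 + 84*z^2 - 87*z - 9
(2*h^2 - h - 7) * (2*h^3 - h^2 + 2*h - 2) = 4*h^5 - 4*h^4 - 9*h^3 + h^2 - 12*h + 14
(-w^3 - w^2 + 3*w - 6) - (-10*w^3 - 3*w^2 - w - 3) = 9*w^3 + 2*w^2 + 4*w - 3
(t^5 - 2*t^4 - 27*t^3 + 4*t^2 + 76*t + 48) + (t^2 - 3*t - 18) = t^5 - 2*t^4 - 27*t^3 + 5*t^2 + 73*t + 30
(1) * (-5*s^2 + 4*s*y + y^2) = -5*s^2 + 4*s*y + y^2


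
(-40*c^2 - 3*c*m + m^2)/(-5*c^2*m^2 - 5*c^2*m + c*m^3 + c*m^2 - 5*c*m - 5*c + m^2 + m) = (40*c^2 + 3*c*m - m^2)/(5*c^2*m^2 + 5*c^2*m - c*m^3 - c*m^2 + 5*c*m + 5*c - m^2 - m)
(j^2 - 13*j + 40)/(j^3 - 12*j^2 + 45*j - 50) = (j - 8)/(j^2 - 7*j + 10)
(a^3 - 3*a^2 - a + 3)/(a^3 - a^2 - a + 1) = (a - 3)/(a - 1)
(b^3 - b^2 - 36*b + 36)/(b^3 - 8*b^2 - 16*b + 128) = (b^3 - b^2 - 36*b + 36)/(b^3 - 8*b^2 - 16*b + 128)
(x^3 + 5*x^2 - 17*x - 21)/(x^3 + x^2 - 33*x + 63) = (x + 1)/(x - 3)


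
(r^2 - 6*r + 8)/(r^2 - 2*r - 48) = (-r^2 + 6*r - 8)/(-r^2 + 2*r + 48)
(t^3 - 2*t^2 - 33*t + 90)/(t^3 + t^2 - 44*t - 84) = (t^2 - 8*t + 15)/(t^2 - 5*t - 14)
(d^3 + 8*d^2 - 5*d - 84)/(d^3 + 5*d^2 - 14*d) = (d^2 + d - 12)/(d*(d - 2))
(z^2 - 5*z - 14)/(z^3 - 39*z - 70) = 1/(z + 5)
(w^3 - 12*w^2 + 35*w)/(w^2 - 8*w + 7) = w*(w - 5)/(w - 1)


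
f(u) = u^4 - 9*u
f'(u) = 4*u^3 - 9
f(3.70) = 154.12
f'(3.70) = 193.61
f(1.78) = -5.98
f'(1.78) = 13.56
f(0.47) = -4.18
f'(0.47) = -8.58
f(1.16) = -8.63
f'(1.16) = -2.76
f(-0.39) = 3.53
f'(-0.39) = -9.24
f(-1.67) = 22.81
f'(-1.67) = -27.63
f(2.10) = 0.55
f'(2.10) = 28.04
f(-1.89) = 29.77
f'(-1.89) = -36.01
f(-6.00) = 1350.00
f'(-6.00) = -873.00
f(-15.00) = 50760.00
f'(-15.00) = -13509.00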